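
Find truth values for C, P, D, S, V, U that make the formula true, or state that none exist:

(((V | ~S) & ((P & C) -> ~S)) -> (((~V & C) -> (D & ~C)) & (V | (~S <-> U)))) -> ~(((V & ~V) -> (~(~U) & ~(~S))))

C=T; P=F; D=F; S=F; V=F; U=T

  (((V | ~S) & ((P & C) -> ~S)) -> (((~V & C) -> (D & ~C)) & (V | (~S <-> U)))) -> ~(((V & ~V) -> (~(~U) & ~(~S)))) = True
    ((V | ~S) & ((P & C) -> ~S)) -> (((~V & C) -> (D & ~C)) & (V | (~S <-> U))) = False
      (V | ~S) & ((P & C) -> ~S) = True
        V | ~S = True
          ~S = True
        (P & C) -> ~S = True
          P & C = False
          ~S = True
      ((~V & C) -> (D & ~C)) & (V | (~S <-> U)) = False
        (~V & C) -> (D & ~C) = False
          ~V & C = True
            ~V = True
          D & ~C = False
            ~C = False
        V | (~S <-> U) = True
          ~S <-> U = True
            ~S = True
    ~(((V & ~V) -> (~(~U) & ~(~S)))) = False
      (V & ~V) -> (~(~U) & ~(~S)) = True
        V & ~V = False
          ~V = True
        ~(~U) & ~(~S) = False
          ~(~U) = True
            ~U = False
          ~(~S) = False
            ~S = True
The formula evaluates to True.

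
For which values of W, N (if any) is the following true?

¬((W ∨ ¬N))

W = False, N = True

  ¬((W ∨ ¬N)) = True
    W ∨ ¬N = False
      ¬N = False
The formula evaluates to True.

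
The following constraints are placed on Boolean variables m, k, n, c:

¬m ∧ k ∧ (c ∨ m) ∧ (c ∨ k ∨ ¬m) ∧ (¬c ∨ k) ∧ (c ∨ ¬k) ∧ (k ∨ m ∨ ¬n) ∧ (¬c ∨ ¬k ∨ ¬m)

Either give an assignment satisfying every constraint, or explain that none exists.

m: False, k: True, n: False, c: True

Unit clause (¬m) forces m = False.
Unit clause (k) forces k = True.
In (c ∨ m) only c is left, so c = True.
Set n = False.
Check each clause:
  (¬m): ¬m holds.
  (k): k holds.
  (c ∨ m): c holds.
  (c ∨ k ∨ ¬m): c holds.
  (¬c ∨ k): k holds.
  (c ∨ ¬k): c holds.
  (k ∨ m ∨ ¬n): k holds.
  (¬c ∨ ¬k ∨ ¬m): ¬m holds.
All clauses satisfied.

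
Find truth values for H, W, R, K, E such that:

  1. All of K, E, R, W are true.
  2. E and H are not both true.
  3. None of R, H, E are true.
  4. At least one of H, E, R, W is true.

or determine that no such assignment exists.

Unsatisfiable — no assignment works.

Case R = True:
  Constraint (3) is violated (R=T) — contradiction.
Case R = False:
  Constraint (1) is violated (R=F) — contradiction.
Both cases fail — unsatisfiable.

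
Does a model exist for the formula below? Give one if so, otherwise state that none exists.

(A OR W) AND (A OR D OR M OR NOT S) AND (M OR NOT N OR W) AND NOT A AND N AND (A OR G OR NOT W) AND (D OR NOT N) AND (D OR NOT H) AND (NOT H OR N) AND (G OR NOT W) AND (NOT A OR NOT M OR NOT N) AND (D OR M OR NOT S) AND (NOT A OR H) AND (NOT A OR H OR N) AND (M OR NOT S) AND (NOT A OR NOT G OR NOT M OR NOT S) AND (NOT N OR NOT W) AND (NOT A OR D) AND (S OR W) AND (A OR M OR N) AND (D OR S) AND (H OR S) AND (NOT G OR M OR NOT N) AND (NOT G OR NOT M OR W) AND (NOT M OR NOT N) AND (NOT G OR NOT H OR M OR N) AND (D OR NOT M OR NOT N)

Case A = True:
  Clause (NOT A) is falsified — contradiction.
Case A = False:
  (A OR W) forces W = True.
  (N) forces N = True.
  Clause (NOT N OR NOT W) is falsified — contradiction.
Both cases fail, so the formula is unsatisfiable.

No satisfying assignment exists.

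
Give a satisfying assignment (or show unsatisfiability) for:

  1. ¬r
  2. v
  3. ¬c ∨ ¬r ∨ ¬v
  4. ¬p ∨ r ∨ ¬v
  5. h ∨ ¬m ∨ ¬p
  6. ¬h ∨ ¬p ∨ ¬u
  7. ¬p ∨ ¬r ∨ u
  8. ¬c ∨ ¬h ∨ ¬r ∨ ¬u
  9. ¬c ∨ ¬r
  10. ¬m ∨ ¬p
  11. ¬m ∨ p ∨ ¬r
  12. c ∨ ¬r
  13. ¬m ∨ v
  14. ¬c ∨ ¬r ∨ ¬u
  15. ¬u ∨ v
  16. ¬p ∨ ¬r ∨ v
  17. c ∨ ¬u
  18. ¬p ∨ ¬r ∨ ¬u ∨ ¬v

Unit clause (¬r) forces r = False.
Unit clause (v) forces v = True.
In (¬p ∨ r ∨ ¬v) only ¬p is left, so p = False.
Set u = True.
  then (c ∨ ¬u) forces c = True.
Set h = True.
Set m = True.
All clauses satisfied.

r = False; u = True; p = False; h = True; m = True; c = True; v = True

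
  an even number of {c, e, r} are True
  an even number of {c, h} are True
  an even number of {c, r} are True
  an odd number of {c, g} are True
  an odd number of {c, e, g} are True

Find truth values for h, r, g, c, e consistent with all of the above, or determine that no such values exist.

h=T; r=T; g=F; c=T; e=F

{c, e, r}: 2 true → even ✓
{c, h}: 2 true → even ✓
{c, r}: 2 true → even ✓
{c, g}: 1 true → odd ✓
{c, e, g}: 1 true → odd ✓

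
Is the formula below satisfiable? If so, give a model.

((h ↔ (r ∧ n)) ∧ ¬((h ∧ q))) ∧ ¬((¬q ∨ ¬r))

n = False, q = True, r = True, h = False

  (h ↔ (r ∧ n)) ∧ ¬((h ∧ q)) = True
    h ↔ (r ∧ n) = True
      r ∧ n = False
    ¬((h ∧ q)) = True
      h ∧ q = False
  ¬((¬q ∨ ¬r)) = True
    ¬q ∨ ¬r = False
      ¬q = False
      ¬r = False
Both conjuncts True, so the formula holds.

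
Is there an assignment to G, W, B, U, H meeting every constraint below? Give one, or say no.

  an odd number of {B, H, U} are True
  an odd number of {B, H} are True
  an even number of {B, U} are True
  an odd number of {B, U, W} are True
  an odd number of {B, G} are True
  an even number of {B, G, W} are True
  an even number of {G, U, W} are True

G: True, W: True, B: False, U: False, H: True

{B, H, U}: 1 true → odd ✓
{B, H}: 1 true → odd ✓
{B, U}: 0 true → even ✓
{B, U, W}: 1 true → odd ✓
{B, G}: 1 true → odd ✓
{B, G, W}: 2 true → even ✓
{G, U, W}: 2 true → even ✓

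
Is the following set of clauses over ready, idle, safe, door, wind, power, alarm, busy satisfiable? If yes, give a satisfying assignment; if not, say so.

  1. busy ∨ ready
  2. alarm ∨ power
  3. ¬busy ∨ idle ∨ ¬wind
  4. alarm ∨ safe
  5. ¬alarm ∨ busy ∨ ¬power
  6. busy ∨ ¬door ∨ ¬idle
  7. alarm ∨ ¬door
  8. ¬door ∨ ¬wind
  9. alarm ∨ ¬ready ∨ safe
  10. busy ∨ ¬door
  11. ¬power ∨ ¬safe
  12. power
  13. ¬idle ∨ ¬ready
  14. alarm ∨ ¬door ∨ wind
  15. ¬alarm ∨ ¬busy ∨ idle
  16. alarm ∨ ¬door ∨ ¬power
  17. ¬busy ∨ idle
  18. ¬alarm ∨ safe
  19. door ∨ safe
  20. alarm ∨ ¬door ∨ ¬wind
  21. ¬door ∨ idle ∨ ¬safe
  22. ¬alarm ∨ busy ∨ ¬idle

No satisfying assignment exists.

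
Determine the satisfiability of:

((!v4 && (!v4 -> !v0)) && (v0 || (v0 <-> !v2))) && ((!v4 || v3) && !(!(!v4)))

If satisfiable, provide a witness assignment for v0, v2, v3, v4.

v0 = False, v2 = True, v3 = True, v4 = False

  (!v4 && (!v4 -> !v0)) && (v0 || (v0 <-> !v2)) = True
    !v4 && (!v4 -> !v0) = True
      !v4 = True
      !v4 -> !v0 = True
        !v4 = True
        !v0 = True
    v0 || (v0 <-> !v2) = True
      v0 <-> !v2 = True
        !v2 = False
  (!v4 || v3) && !(!(!v4)) = True
    !v4 || v3 = True
      !v4 = True
    !(!(!v4)) = True
      !(!v4) = False
        !v4 = True
Both conjuncts True, so the formula holds.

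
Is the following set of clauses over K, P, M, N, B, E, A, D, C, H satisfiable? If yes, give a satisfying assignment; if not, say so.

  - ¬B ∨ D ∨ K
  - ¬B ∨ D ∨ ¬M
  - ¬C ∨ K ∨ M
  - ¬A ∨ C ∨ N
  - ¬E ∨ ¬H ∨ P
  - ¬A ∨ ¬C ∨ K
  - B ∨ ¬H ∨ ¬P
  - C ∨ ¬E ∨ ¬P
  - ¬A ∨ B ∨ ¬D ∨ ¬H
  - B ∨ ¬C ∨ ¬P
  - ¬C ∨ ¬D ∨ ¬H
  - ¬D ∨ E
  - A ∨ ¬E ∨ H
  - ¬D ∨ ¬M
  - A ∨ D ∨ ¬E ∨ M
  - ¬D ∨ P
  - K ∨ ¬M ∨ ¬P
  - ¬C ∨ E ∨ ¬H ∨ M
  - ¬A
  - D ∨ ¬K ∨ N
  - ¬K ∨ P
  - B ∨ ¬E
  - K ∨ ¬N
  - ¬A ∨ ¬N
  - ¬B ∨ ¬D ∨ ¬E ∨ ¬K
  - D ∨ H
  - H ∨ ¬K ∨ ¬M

K: True; P: True; M: False; N: True; B: True; E: False; A: False; D: False; C: False; H: True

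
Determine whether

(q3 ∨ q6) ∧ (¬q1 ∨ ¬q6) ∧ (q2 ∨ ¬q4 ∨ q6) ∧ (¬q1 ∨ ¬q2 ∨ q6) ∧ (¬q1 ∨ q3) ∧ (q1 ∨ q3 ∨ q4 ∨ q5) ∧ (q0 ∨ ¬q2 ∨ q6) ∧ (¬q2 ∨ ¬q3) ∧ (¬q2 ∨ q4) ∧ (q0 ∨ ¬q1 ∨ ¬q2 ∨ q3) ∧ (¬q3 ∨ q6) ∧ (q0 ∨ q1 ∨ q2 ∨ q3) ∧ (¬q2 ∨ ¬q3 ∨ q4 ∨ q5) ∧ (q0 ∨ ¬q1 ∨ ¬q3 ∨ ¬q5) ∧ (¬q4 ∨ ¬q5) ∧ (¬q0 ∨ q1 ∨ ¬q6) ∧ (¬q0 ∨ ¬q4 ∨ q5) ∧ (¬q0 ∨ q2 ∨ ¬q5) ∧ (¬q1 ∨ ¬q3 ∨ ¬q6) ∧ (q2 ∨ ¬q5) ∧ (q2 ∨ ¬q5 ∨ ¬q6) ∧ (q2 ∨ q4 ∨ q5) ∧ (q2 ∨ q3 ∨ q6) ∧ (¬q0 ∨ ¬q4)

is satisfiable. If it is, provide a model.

Try q0 = True:
  (¬q0 ∨ ¬q4) forces q4 = False.
  (¬q2 ∨ q4) forces q2 = False.
  (¬q0 ∨ q2 ∨ ¬q5) forces q5 = False.
  clause (q2 ∨ q4 ∨ q5) is falsified — backtrack.
So q0 = False.
Set q1 = False.
Set q2 = True.
  then (q0 ∨ ¬q2 ∨ q6) forces q6 = True.
  then (¬q2 ∨ ¬q3) forces q3 = False.
  then (¬q2 ∨ q4) forces q4 = True.
  then (¬q4 ∨ ¬q5) forces q5 = False.
All clauses satisfied.

q0 = False, q1 = False, q2 = True, q3 = False, q4 = True, q5 = False, q6 = True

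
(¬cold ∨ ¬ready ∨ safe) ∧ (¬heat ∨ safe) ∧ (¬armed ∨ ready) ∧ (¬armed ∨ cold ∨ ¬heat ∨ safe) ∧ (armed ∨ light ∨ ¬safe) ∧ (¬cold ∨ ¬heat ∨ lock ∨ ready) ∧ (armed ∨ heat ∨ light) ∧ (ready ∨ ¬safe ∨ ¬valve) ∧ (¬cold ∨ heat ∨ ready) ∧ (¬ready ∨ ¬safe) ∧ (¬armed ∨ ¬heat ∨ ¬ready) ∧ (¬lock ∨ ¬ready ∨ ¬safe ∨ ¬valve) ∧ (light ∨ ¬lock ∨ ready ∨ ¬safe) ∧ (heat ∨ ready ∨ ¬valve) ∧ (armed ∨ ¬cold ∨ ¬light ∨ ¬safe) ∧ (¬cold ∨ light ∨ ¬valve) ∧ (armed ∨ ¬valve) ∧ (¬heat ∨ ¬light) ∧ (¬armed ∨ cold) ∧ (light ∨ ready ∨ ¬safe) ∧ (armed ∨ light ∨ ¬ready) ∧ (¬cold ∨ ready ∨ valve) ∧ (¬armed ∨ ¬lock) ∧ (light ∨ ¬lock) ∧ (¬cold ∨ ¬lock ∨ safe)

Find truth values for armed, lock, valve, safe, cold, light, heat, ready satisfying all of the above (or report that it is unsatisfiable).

Set armed = False.
  then (armed ∨ ¬valve) forces valve = False.
Set lock = True.
  then (light ∨ ¬lock) forces light = True.
  then (¬heat ∨ ¬light) forces heat = False.
Set safe = False.
  then (¬cold ∨ ¬lock ∨ safe) forces cold = False.
Set ready = True.
All clauses satisfied.

armed=F, lock=T, valve=F, safe=F, cold=F, light=T, heat=F, ready=T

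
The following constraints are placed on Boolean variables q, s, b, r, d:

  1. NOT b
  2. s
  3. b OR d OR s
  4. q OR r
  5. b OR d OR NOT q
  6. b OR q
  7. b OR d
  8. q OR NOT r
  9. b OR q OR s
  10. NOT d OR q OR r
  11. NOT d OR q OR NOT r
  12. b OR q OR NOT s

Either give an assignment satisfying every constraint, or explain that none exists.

Unit clause (NOT b) forces b = False.
Unit clause (s) forces s = True.
In (b OR q) only q is left, so q = True.
In (b OR d) only d is left, so d = True.
Set r = True.
All clauses satisfied.

q=T, s=T, b=F, r=T, d=T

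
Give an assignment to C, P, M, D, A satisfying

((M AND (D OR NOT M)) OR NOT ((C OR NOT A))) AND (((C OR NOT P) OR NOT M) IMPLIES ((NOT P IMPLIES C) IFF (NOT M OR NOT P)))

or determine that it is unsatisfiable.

C=F, P=T, M=T, D=T, A=T

  (M AND (D OR NOT M)) OR NOT ((C OR NOT A)) = True
    M AND (D OR NOT M) = True
      D OR NOT M = True
        NOT M = False
    NOT ((C OR NOT A)) = True
      C OR NOT A = False
        NOT A = False
  ((C OR NOT P) OR NOT M) IMPLIES ((NOT P IMPLIES C) IFF (NOT M OR NOT P)) = True
    (C OR NOT P) OR NOT M = False
      C OR NOT P = False
        NOT P = False
      NOT M = False
    (NOT P IMPLIES C) IFF (NOT M OR NOT P) = False
      NOT P IMPLIES C = True
        NOT P = False
      NOT M OR NOT P = False
        NOT M = False
        NOT P = False
Both conjuncts True, so the formula holds.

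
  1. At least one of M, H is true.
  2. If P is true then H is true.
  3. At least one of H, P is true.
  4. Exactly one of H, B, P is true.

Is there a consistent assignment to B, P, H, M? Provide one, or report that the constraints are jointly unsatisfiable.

B=F, P=F, H=T, M=T

  (1) {M, H}: 2 true — at least one ✓
  (2) P=F ⇒ H: vacuous ✓
  (3) {H, P}: 1 true — at least one ✓
  (4) {H, B, P}: 1 true — exactly one ✓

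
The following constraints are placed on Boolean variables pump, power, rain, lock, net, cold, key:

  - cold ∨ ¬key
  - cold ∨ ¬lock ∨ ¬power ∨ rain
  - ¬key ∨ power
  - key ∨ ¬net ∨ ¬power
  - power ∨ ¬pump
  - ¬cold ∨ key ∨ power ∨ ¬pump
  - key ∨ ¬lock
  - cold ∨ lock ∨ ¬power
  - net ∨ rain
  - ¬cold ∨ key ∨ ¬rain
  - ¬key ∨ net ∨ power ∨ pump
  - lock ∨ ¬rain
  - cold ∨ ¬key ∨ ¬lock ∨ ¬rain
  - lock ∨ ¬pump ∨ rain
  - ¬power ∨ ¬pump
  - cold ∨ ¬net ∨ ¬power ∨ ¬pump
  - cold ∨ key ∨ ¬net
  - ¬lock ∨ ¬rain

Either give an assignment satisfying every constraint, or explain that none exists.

Try pump = True:
  (power ∨ ¬pump) forces power = True.
  clause (¬power ∨ ¬pump) is falsified — backtrack.
So pump = False.
Set power = True.
Try rain = True:
  (lock ∨ ¬rain) forces lock = True.
  clause (¬lock ∨ ¬rain) is falsified — backtrack.
So rain = False.
  then (net ∨ rain) forces net = True.
  then (key ∨ ¬net ∨ ¬power) forces key = True.
  then (cold ∨ ¬key) forces cold = True.
Set lock = False.
All clauses satisfied.

pump = False, power = True, rain = False, lock = False, net = True, cold = True, key = True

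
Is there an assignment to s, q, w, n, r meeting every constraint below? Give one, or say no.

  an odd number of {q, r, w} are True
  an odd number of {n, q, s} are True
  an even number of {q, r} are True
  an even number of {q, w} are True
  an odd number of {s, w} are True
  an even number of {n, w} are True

Adding constraints 1, 2, 3, 4, 5, 6 mod 2: every variable appears an even number of times on the left, so the left side is 0.
But the right sides sum to 1 (mod 2). 0 ≠ 1 — the system is inconsistent.

UNSATISFIABLE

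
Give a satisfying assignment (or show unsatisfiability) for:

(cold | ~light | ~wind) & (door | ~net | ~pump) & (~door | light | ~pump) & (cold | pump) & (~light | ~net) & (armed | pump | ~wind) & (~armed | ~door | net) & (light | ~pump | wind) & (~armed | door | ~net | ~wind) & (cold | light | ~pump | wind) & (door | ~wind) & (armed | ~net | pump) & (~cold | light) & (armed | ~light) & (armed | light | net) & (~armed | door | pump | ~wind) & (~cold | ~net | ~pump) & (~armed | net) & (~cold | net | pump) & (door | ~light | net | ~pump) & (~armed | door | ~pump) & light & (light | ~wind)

Case light = True:
  (~light | ~net) forces net = False.
  (armed | ~light) forces armed = True.
  Clause (~armed | net) is falsified — contradiction.
Case light = False:
  Clause (light) is falsified — contradiction.
Both cases fail, so the formula is unsatisfiable.

No satisfying assignment exists.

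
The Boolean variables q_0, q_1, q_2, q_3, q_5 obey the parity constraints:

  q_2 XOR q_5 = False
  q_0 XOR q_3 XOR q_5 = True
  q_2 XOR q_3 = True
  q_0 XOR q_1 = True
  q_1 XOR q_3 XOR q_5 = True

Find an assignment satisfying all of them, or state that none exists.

Adding constraints 2, 4, 5 mod 2: every variable appears an even number of times on the left, so the left side is 0.
But the right sides sum to 1 (mod 2). 0 ≠ 1 — the system is inconsistent.

No satisfying assignment exists.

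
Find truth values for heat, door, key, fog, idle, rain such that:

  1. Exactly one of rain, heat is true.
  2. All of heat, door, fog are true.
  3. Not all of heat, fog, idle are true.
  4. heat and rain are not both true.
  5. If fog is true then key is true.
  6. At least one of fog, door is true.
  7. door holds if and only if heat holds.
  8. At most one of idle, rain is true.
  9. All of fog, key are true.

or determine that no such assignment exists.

heat=T, door=T, key=T, fog=T, idle=F, rain=F

  (1) {rain, heat}: 1 true — exactly one ✓
  (2) {heat, door, fog}: all 3 true ✓
  (3) {heat, fog, idle}: 2/3 true — not all ✓
  (4) heat=T, rain=F — not both ✓
  (5) fog=T ⇒ key: T ✓
  (6) {fog, door}: 2 true — at least one ✓
  (7) door=T, heat=T — same ✓
  (8) {idle, rain}: 0 true — at most one ✓
  (9) {fog, key}: all 2 true ✓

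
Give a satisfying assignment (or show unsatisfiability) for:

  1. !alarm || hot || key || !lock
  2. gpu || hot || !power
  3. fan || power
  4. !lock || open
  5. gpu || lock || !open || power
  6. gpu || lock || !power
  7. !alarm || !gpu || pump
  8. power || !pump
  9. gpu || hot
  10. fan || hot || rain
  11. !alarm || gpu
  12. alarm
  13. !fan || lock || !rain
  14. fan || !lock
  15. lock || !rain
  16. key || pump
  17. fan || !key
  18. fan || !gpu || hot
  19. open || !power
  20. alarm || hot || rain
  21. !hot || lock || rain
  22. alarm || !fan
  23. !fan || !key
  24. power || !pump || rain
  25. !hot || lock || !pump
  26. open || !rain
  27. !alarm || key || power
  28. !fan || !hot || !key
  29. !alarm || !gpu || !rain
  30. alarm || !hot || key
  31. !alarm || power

Unit clause (alarm) forces alarm = True.
In (!alarm || power) only power is left, so power = True.
In (!alarm || gpu) only gpu is left, so gpu = True.
In (open || !power) only open is left, so open = True.
In (!alarm || !gpu || !rain) only !rain is left, so rain = False.
In (!alarm || !gpu || pump) only pump is left, so pump = True.
Set hot = False.
  then (fan || hot || rain) forces fan = True.
  then (!fan || !key) forces key = False.
  then (!alarm || hot || key || !lock) forces lock = False.
All clauses satisfied.

hot = False, alarm = True, gpu = True, open = True, rain = False, lock = False, key = False, power = True, fan = True, pump = True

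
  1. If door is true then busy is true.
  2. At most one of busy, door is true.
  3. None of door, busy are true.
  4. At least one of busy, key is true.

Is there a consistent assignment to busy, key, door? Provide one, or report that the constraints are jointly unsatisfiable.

busy: False, key: True, door: False

  (1) door=F ⇒ busy: vacuous ✓
  (2) {busy, door}: 0 true — at most one ✓
  (3) {door, busy}: 0 true — none ✓
  (4) {busy, key}: 1 true — at least one ✓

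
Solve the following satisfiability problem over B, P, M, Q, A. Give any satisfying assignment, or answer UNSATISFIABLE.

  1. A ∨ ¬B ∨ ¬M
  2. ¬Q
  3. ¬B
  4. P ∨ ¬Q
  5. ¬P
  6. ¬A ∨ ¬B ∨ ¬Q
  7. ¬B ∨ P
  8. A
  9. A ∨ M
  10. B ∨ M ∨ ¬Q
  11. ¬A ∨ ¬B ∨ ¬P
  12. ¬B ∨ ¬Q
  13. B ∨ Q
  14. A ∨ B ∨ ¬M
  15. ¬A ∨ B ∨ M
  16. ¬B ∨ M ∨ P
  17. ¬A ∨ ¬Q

The formula is unsatisfiable.

Case B = True:
  Clause (¬B) is falsified — contradiction.
Case B = False:
  (¬Q) forces Q = False.
  Clause (B ∨ Q) is falsified — contradiction.
Both cases fail, so the formula is unsatisfiable.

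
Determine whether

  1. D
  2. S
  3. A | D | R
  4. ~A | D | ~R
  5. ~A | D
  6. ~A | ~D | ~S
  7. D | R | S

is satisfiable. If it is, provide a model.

D = True, R = False, A = False, S = True

Unit clause (D) forces D = True.
Unit clause (S) forces S = True.
In (~A | ~D | ~S) only ~A is left, so A = False.
Set R = False.
All clauses satisfied.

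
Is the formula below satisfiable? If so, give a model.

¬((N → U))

U = False, N = True

  ¬((N → U)) = True
    N → U = False
The formula evaluates to True.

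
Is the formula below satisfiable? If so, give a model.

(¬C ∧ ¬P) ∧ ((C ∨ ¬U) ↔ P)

U: True; P: False; C: False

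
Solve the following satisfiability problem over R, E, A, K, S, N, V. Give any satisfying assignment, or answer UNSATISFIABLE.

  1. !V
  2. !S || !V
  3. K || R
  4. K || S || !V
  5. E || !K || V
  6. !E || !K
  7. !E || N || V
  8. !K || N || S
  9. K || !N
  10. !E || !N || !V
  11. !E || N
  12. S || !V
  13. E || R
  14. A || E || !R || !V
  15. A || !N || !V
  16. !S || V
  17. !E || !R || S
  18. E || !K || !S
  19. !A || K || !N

Unit clause (!V) forces V = False.
In (!S || V) only !S is left, so S = False.
Try R = False:
  (K || R) forces K = True.
  (E || !K || V) forces E = True.
  clause (!E || !K) is falsified — backtrack.
So R = True.
  then (!E || !R || S) forces E = False.
  then (E || !K || V) forces K = False.
  then (K || !N) forces N = False.
Set A = True.
All clauses satisfied.

R: True, E: False, A: True, K: False, S: False, N: False, V: False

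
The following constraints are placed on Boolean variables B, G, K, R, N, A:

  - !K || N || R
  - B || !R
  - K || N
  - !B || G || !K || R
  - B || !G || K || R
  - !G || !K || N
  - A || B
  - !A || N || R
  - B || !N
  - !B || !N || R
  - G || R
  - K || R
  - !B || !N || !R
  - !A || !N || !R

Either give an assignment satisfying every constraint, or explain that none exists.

B=T; G=F; K=T; R=T; N=F; A=T

Try B = False:
  (B || !R) forces R = False.
  (A || B) forces A = True.
  (!A || N || R) forces N = True.
  clause (B || !N) is falsified — backtrack.
So B = True.
Set G = False.
  then (G || R) forces R = True.
  then (!B || !N || !R) forces N = False.
  then (K || N) forces K = True.
Set A = True.
All clauses satisfied.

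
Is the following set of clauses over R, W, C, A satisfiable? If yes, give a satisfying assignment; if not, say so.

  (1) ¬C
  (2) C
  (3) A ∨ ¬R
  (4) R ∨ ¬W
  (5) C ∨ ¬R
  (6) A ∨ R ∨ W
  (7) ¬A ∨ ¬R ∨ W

No satisfying assignment exists.

Case C = True:
  Clause (¬C) is falsified — contradiction.
Case C = False:
  Clause (C) is falsified — contradiction.
Both cases fail, so the formula is unsatisfiable.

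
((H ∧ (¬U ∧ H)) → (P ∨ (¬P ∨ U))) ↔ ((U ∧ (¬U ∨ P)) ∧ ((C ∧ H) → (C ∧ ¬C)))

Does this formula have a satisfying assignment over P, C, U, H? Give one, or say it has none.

P: True; C: False; U: True; H: True

  ((H ∧ (¬U ∧ H)) → (P ∨ (¬P ∨ U))) ↔ ((U ∧ (¬U ∨ P)) ∧ ((C ∧ H) → (C ∧ ¬C))) = True
    (H ∧ (¬U ∧ H)) → (P ∨ (¬P ∨ U)) = True
      H ∧ (¬U ∧ H) = False
        ¬U ∧ H = False
          ¬U = False
      P ∨ (¬P ∨ U) = True
        ¬P ∨ U = True
          ¬P = False
    (U ∧ (¬U ∨ P)) ∧ ((C ∧ H) → (C ∧ ¬C)) = True
      U ∧ (¬U ∨ P) = True
        ¬U ∨ P = True
          ¬U = False
      (C ∧ H) → (C ∧ ¬C) = True
        C ∧ H = False
        C ∧ ¬C = False
          ¬C = True
The formula evaluates to True.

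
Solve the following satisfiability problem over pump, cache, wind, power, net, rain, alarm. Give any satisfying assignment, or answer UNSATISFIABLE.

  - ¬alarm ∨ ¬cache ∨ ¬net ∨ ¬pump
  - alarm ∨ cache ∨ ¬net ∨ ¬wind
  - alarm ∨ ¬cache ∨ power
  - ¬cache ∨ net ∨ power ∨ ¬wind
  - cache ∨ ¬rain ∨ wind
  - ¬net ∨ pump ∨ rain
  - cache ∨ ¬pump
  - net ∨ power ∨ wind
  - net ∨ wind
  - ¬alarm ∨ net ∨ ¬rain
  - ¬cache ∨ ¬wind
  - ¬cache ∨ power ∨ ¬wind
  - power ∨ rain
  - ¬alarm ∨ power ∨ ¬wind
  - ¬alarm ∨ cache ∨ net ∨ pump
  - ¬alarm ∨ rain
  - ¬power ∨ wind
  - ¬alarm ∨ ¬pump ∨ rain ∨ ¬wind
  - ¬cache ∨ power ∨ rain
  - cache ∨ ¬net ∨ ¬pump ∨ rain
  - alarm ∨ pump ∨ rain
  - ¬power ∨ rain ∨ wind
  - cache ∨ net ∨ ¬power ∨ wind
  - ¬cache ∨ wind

Try pump = True:
  (cache ∨ ¬pump) forces cache = True.
  (¬cache ∨ ¬wind) forces wind = False.
  clause (¬cache ∨ wind) is falsified — backtrack.
So pump = False.
Set cache = False.
Set wind = True.
Set power = True.
Set net = True.
  then (alarm ∨ cache ∨ ¬net ∨ ¬wind) forces alarm = True.
  then (¬net ∨ pump ∨ rain) forces rain = True.
All clauses satisfied.

pump: False, cache: False, wind: True, power: True, net: True, rain: True, alarm: True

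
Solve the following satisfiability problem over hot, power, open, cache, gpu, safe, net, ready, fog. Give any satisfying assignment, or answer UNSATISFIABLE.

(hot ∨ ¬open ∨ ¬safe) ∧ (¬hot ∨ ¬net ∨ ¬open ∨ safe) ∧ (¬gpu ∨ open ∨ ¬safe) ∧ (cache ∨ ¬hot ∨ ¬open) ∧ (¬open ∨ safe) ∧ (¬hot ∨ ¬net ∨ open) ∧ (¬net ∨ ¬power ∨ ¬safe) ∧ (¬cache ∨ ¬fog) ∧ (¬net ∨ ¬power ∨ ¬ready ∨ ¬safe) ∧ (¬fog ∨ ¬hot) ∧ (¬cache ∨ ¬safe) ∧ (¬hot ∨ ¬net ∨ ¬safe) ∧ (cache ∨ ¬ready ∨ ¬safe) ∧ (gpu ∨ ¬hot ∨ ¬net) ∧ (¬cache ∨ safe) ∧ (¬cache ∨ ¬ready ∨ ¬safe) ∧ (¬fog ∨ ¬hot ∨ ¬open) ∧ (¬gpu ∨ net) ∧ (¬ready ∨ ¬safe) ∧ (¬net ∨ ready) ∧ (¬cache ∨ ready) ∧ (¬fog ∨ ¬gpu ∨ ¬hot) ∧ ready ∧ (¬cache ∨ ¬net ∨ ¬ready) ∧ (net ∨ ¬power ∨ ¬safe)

Unit clause (ready) forces ready = True.
In (¬ready ∨ ¬safe) only ¬safe is left, so safe = False.
In (¬open ∨ safe) only ¬open is left, so open = False.
In (¬cache ∨ safe) only ¬cache is left, so cache = False.
Set hot = False.
Set power = False.
Set gpu = True.
  then (¬gpu ∨ net) forces net = True.
Set fog = True.
All clauses satisfied.

hot: False, power: False, open: False, cache: False, gpu: True, safe: False, net: True, ready: True, fog: True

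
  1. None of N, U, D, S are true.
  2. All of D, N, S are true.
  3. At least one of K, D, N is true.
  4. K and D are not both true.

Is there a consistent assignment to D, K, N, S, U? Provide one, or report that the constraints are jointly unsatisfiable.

Case D = True:
  Constraint (1) is violated (D=T) — contradiction.
Case D = False:
  Constraint (2) is violated (D=F) — contradiction.
Both cases fail — unsatisfiable.

UNSATISFIABLE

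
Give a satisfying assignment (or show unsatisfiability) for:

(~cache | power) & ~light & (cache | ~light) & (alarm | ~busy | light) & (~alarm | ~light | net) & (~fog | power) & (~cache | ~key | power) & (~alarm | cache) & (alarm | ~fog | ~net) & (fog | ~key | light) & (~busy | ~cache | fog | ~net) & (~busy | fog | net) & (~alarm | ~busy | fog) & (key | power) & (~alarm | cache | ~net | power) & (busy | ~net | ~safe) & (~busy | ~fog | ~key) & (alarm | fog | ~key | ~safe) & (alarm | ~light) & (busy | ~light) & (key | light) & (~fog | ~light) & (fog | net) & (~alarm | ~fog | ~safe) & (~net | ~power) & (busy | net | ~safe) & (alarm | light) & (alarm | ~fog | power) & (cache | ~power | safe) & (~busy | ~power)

Unit clause (~light) forces light = False.
In (key | light) only key is left, so key = True.
In (alarm | light) only alarm is left, so alarm = True.
In (~alarm | cache) only cache is left, so cache = True.
In (fog | ~key | light) only fog is left, so fog = True.
In (~busy | ~fog | ~key) only ~busy is left, so busy = False.
In (~alarm | ~fog | ~safe) only ~safe is left, so safe = False.
In (~cache | power) only power is left, so power = True.
In (~net | ~power) only ~net is left, so net = False.
All clauses satisfied.

busy = False, key = True, safe = False, light = False, net = False, alarm = True, cache = True, power = True, fog = True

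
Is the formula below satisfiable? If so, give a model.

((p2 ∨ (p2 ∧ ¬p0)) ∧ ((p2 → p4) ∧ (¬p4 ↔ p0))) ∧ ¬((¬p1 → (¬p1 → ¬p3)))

p0: False; p1: False; p2: True; p3: True; p4: True

  (p2 ∨ (p2 ∧ ¬p0)) ∧ ((p2 → p4) ∧ (¬p4 ↔ p0)) = True
    p2 ∨ (p2 ∧ ¬p0) = True
      p2 ∧ ¬p0 = True
        ¬p0 = True
    (p2 → p4) ∧ (¬p4 ↔ p0) = True
      p2 → p4 = True
      ¬p4 ↔ p0 = True
        ¬p4 = False
  ¬((¬p1 → (¬p1 → ¬p3))) = True
    ¬p1 → (¬p1 → ¬p3) = False
      ¬p1 = True
      ¬p1 → ¬p3 = False
        ¬p1 = True
        ¬p3 = False
Both conjuncts True, so the formula holds.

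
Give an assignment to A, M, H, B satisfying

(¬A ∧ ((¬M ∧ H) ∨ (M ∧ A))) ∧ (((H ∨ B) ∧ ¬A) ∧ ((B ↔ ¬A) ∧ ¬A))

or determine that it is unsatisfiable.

A: False, M: False, H: True, B: True

  ¬A ∧ ((¬M ∧ H) ∨ (M ∧ A)) = True
    ¬A = True
    (¬M ∧ H) ∨ (M ∧ A) = True
      ¬M ∧ H = True
        ¬M = True
      M ∧ A = False
  ((H ∨ B) ∧ ¬A) ∧ ((B ↔ ¬A) ∧ ¬A) = True
    (H ∨ B) ∧ ¬A = True
      H ∨ B = True
      ¬A = True
    (B ↔ ¬A) ∧ ¬A = True
      B ↔ ¬A = True
        ¬A = True
      ¬A = True
Both conjuncts True, so the formula holds.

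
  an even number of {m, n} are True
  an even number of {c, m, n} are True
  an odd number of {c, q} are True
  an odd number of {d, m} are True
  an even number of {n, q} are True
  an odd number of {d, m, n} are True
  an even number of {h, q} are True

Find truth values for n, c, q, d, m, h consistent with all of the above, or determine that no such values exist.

The formula is unsatisfiable.

Adding constraints 1, 2, 3, 4, 5, 6 mod 2: every variable appears an even number of times on the left, so the left side is 0.
But the right sides sum to 1 (mod 2). 0 ≠ 1 — the system is inconsistent.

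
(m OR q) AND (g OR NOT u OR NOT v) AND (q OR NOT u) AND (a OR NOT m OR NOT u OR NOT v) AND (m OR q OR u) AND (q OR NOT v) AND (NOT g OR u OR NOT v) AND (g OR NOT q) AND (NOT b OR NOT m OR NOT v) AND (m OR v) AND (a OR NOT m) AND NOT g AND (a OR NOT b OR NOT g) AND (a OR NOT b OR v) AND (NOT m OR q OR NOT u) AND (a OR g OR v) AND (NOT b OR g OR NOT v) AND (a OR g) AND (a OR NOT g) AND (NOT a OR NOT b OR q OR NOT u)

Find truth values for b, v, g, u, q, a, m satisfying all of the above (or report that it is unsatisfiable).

b=F, v=F, g=F, u=F, q=F, a=T, m=T

Unit clause (NOT g) forces g = False.
In (a OR g) only a is left, so a = True.
In (g OR NOT q) only NOT q is left, so q = False.
In (m OR q) only m is left, so m = True.
In (q OR NOT u) only NOT u is left, so u = False.
In (q OR NOT v) only NOT v is left, so v = False.
Set b = False.
All clauses satisfied.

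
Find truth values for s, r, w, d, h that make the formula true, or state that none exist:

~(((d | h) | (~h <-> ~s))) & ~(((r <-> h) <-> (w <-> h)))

s: True, r: False, w: True, d: False, h: False

  ~(((d | h) | (~h <-> ~s))) = True
    (d | h) | (~h <-> ~s) = False
      d | h = False
      ~h <-> ~s = False
        ~h = True
        ~s = False
  ~(((r <-> h) <-> (w <-> h))) = True
    (r <-> h) <-> (w <-> h) = False
      r <-> h = True
      w <-> h = False
Both conjuncts True, so the formula holds.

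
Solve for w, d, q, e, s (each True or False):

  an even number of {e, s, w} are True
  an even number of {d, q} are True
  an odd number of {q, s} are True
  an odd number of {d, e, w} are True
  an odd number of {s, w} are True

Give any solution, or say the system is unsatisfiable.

w: True, d: True, q: True, e: True, s: False

{e, s, w}: 2 true → even ✓
{d, q}: 2 true → even ✓
{q, s}: 1 true → odd ✓
{d, e, w}: 3 true → odd ✓
{s, w}: 1 true → odd ✓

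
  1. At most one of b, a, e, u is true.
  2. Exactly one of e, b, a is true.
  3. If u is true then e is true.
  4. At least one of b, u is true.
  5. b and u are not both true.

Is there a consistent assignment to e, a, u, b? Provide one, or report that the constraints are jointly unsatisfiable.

e = False, a = False, u = False, b = True

  (1) {b, a, e, u}: 1 true — at most one ✓
  (2) {e, b, a}: 1 true — exactly one ✓
  (3) u=F ⇒ e: vacuous ✓
  (4) {b, u}: 1 true — at least one ✓
  (5) b=T, u=F — not both ✓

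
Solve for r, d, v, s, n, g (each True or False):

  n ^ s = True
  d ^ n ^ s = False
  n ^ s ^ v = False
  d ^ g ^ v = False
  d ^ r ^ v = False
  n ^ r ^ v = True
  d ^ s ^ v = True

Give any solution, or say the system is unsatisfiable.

r = False, d = True, v = True, s = True, n = False, g = False

n ^ s = F ^ T = True ✓
d ^ n ^ s = T ^ F ^ T = False ✓
n ^ s ^ v = F ^ T ^ T = False ✓
d ^ g ^ v = T ^ F ^ T = False ✓
d ^ r ^ v = T ^ F ^ T = False ✓
n ^ r ^ v = F ^ F ^ T = True ✓
d ^ s ^ v = T ^ T ^ T = True ✓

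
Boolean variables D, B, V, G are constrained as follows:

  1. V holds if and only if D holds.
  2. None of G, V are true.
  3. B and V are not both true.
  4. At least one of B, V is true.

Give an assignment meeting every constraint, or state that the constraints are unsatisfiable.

D=F, B=T, V=F, G=F

  (1) V=F, D=F — same ✓
  (2) {G, V}: 0 true — none ✓
  (3) B=T, V=F — not both ✓
  (4) {B, V}: 1 true — at least one ✓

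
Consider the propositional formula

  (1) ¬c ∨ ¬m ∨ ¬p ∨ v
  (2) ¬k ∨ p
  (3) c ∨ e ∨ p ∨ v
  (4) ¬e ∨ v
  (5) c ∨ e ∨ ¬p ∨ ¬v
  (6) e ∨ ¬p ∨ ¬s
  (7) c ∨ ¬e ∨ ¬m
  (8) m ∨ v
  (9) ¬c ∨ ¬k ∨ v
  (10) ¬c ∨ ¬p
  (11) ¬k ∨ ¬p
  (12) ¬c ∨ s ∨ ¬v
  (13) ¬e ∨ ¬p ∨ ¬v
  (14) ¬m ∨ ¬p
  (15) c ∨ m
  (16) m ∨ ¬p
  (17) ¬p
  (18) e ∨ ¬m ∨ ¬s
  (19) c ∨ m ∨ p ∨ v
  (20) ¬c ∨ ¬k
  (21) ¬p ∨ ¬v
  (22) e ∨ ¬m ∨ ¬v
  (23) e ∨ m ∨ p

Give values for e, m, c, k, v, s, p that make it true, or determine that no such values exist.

Unit clause (¬p) forces p = False.
In (¬k ∨ p) only ¬k is left, so k = False.
Set e = False.
  then (e ∨ m ∨ p) forces m = True.
  then (e ∨ ¬m ∨ ¬s) forces s = False.
  then (e ∨ ¬m ∨ ¬v) forces v = False.
  then (c ∨ e ∨ p ∨ v) forces c = True.
All clauses satisfied.

e: False, m: True, c: True, k: False, v: False, s: False, p: False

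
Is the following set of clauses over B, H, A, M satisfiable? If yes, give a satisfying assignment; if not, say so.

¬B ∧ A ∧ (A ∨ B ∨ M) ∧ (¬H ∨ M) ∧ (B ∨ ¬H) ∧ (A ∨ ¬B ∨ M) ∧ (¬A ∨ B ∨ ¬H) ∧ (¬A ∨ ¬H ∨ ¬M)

B: False; H: False; A: True; M: True

Unit clause (¬B) forces B = False.
Unit clause (A) forces A = True.
In (B ∨ ¬H) only ¬H is left, so H = False.
Set M = True.
Check each clause:
  (¬B): ¬B holds.
  (A): A holds.
  (A ∨ B ∨ M): A holds.
  (¬H ∨ M): ¬H holds.
  (B ∨ ¬H): ¬H holds.
  (A ∨ ¬B ∨ M): A holds.
  (¬A ∨ B ∨ ¬H): ¬H holds.
  (¬A ∨ ¬H ∨ ¬M): ¬H holds.
All clauses satisfied.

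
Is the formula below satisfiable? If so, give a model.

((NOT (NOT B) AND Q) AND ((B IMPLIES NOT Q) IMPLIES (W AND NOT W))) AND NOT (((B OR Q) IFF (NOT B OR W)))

Q=T; W=F; B=T

  (NOT (NOT B) AND Q) AND ((B IMPLIES NOT Q) IMPLIES (W AND NOT W)) = True
    NOT (NOT B) AND Q = True
      NOT (NOT B) = True
        NOT B = False
    (B IMPLIES NOT Q) IMPLIES (W AND NOT W) = True
      B IMPLIES NOT Q = False
        NOT Q = False
      W AND NOT W = False
        NOT W = True
  NOT (((B OR Q) IFF (NOT B OR W))) = True
    (B OR Q) IFF (NOT B OR W) = False
      B OR Q = True
      NOT B OR W = False
        NOT B = False
Both conjuncts True, so the formula holds.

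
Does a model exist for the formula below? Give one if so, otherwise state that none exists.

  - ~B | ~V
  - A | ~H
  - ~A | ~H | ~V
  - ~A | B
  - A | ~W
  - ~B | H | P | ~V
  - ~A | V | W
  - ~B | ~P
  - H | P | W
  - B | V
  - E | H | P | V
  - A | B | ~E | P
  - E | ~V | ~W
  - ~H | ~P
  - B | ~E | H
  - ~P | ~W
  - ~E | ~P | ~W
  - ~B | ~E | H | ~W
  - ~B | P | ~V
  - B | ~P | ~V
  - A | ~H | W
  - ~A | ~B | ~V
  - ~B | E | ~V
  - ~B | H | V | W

Set B = True.
  then (~B | ~V) forces V = False.
  then (~B | ~P) forces P = False.
Set E = False.
  then (E | H | P | V) forces H = True.
  then (A | ~H) forces A = True.
  then (~A | V | W) forces W = True.
All clauses satisfied.

B = True, V = False, E = False, W = True, P = False, H = True, A = True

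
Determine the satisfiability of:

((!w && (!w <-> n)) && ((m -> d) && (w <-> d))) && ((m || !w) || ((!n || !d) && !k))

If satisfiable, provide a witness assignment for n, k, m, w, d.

n=T, k=F, m=F, w=F, d=F

  (!w && (!w <-> n)) && ((m -> d) && (w <-> d)) = True
    !w && (!w <-> n) = True
      !w = True
      !w <-> n = True
        !w = True
    (m -> d) && (w <-> d) = True
      m -> d = True
      w <-> d = True
  (m || !w) || ((!n || !d) && !k) = True
    m || !w = True
      !w = True
    (!n || !d) && !k = True
      !n || !d = True
        !n = False
        !d = True
      !k = True
Both conjuncts True, so the formula holds.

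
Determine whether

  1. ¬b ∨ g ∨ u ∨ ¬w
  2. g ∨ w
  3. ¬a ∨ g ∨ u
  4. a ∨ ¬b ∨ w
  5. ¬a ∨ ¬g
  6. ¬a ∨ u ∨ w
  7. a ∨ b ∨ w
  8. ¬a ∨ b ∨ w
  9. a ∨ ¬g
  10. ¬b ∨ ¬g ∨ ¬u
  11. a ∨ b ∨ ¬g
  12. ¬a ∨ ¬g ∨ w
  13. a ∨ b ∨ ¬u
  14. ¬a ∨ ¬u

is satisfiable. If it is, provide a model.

u=T, w=T, g=F, b=T, a=F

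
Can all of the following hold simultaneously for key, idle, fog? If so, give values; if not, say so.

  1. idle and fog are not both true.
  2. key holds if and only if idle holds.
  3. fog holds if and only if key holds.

key: False; idle: False; fog: False

  (1) idle=F, fog=F — not both ✓
  (2) key=F, idle=F — same ✓
  (3) fog=F, key=F — same ✓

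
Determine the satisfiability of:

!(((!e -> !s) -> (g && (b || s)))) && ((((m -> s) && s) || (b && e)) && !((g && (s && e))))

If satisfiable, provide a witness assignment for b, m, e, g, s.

b = True, m = False, e = True, g = False, s = False

  !(((!e -> !s) -> (g && (b || s)))) = True
    (!e -> !s) -> (g && (b || s)) = False
      !e -> !s = True
        !e = False
        !s = True
      g && (b || s) = False
        b || s = True
  (((m -> s) && s) || (b && e)) && !((g && (s && e))) = True
    ((m -> s) && s) || (b && e) = True
      (m -> s) && s = False
        m -> s = True
      b && e = True
    !((g && (s && e))) = True
      g && (s && e) = False
        s && e = False
Both conjuncts True, so the formula holds.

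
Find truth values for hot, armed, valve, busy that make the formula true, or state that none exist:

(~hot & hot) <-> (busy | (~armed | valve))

hot = False; armed = True; valve = False; busy = False

  (~hot & hot) <-> (busy | (~armed | valve)) = True
    ~hot & hot = False
      ~hot = True
    busy | (~armed | valve) = False
      ~armed | valve = False
        ~armed = False
The formula evaluates to True.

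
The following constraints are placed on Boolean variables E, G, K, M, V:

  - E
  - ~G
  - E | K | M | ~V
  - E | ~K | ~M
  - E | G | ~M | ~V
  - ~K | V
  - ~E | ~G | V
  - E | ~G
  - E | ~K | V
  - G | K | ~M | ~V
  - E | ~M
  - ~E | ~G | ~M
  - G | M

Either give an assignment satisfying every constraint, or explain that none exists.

E = True, G = False, K = True, M = True, V = True

Unit clause (E) forces E = True.
Unit clause (~G) forces G = False.
In (G | M) only M is left, so M = True.
Set K = True.
  then (~K | V) forces V = True.
All clauses satisfied.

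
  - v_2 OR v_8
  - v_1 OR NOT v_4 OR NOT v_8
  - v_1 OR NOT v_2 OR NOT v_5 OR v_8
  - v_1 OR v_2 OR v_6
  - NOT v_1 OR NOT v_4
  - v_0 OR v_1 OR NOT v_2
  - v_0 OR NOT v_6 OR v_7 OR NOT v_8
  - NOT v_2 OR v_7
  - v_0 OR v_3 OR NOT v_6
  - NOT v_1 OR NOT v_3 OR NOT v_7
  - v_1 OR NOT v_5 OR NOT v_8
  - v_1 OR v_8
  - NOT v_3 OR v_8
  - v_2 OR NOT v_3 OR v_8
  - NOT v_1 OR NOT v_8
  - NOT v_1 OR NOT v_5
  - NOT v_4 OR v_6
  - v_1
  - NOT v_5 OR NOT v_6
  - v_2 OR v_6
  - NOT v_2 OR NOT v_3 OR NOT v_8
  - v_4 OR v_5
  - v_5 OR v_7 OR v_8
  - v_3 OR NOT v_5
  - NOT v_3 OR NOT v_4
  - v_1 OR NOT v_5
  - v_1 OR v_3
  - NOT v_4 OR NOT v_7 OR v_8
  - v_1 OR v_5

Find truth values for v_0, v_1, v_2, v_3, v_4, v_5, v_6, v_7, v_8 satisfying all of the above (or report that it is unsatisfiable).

Unsatisfiable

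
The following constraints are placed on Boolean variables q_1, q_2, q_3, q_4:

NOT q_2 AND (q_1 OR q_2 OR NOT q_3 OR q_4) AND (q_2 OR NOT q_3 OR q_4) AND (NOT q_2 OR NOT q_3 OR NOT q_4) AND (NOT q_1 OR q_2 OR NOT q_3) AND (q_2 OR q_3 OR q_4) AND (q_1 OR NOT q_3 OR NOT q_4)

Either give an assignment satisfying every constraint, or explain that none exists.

Unit clause (NOT q_2) forces q_2 = False.
Set q_1 = True.
  then (NOT q_1 OR q_2 OR NOT q_3) forces q_3 = False.
  then (q_2 OR q_3 OR q_4) forces q_4 = True.
All clauses satisfied.

q_1 = True, q_2 = False, q_3 = False, q_4 = True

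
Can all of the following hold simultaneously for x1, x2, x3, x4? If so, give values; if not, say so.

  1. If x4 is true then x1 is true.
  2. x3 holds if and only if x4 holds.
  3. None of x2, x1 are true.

x1 = False; x2 = False; x3 = False; x4 = False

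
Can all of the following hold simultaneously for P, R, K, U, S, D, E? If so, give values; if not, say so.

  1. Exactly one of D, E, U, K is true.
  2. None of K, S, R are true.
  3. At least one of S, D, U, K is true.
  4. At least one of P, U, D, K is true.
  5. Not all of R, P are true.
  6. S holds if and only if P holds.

P = False, R = False, K = False, U = False, S = False, D = True, E = False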